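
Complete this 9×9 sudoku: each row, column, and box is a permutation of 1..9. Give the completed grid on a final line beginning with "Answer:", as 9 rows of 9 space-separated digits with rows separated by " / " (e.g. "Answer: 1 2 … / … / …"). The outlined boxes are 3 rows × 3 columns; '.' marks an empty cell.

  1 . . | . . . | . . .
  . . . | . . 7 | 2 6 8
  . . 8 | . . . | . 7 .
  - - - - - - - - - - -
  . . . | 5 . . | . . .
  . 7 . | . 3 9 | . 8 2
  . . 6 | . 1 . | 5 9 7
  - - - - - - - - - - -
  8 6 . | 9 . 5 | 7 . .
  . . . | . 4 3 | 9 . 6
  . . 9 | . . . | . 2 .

Step 1. [r3c1∈{2,3,4,5,6,9}] 6 has one home in col 1: r3c1. So r3c1=6.
Step 2. [r8c4∈{1,2,7,8}] r8c4 is the only open cell in row 8 admitting 8, so r8c4=8.
Step 3. [r1c3∈{2,3,4,5,7}] across row 1, 7 lands solely at r1c3 ⇒ r1c3=7.
Step 4. [r2c4∈{1,3,4}] across row 2, 1 lands solely at r2c4. So r2c4=1.
Step 5. [r4c5∈{2,6,7,8}] across row 4, 7 lands solely at r4c5, so r4c5=7.
Step 6. [r1c5∈{2,5,6,8,9}] across col 5, 8 lands solely at r1c5. So r1c5=8.
Step 7. [r9c6∈{1,6}] across col 6, 1 lands solely at r9c6 ⇒ r9c6=1.
Step 8. [r8c1∈{2,5,7}] r8c1 is the only open cell in row 8 admitting 7. So r8c1=7.
Step 9. [r9c7∈{3,4,8}] in row 9, 8 fits only at r9c7 ⇒ r9c7=8.
Step 10. [r7c5∈{2}] nothing but 2 survives at r7c5, so r7c5=2.
Step 11. [r4c3∈{1,2,3,4}] the only places for 3 in box 6 are along row 4. So r4c3≠3.
Step 12. [r4c1∈{2,3,4,9}] 3 in box 6 is pinned to row 4, so r4c1≠3.
Step 13. [r3c2∈{2,3,4,5,9}] the only places for 3 in row 2 are inside box 1 ⇒ r3c2≠3.
Step 14. [r8c2∈{1,2,5}] 2 in box 1 is pinned to col 2. So r8c2≠2.
Step 15. [r8c3∈{1,2,5}] across row 8, 2 lands solely at r8c3 ⇒ r8c3=2.
Step 16. [r9c5∈{6}] only 6 remains possible at r9c5 ⇒ r9c5=6.
Step 17. [r1c2∈{2,3,4,5,9}] along row 2, every 3-candidate lies inside box 1 ⇒ r1c2≠3.
Step 18. [r4c7∈{1,3,4,6}] r4c3, r4c8, r4c9 in row 4 together hold only {1,3,4}; those three values are spoken for, so r4c7≠4.
Step 19. [r1c2∈{2,4,5,9}] 4 in row 2 is pinned to box 1. So r1c2≠4.
Step 20. [r6c2∈{2,3,4,8}] box 4 has a naked triple {1,4,5} across r4c3, r5c1, r5c3 ⇒ r6c2≠4.
Step 21. [r4c2∈{1,2,3,4,8,9}] r4c3, r4c8, r4c9 in row 4 together hold only {1,3,4}; those three values are spoken for, so r4c2≠1.
Step 22. [r8c2∈{1,5}] across col 2, 1 lands solely at r8c2 ⇒ r8c2=1.
Step 23. [r8c8∈{5}] r8c8 is down to just 5, so r8c8=5.
Step 24. [r3c9∈{1,3,4,5,9}] box 3 has a naked pair {3,4} at r1c7 and r1c8, so r3c9≠3.
Step 25. [r1c4∈{2,3,4,6}] row 1 has a naked pair {3,4} at r1c7 and r1c8, so r1c4≠3.
Step 26. [r3c4∈{2,3,4}] in col 4, 3 fits only at r3c4. So r3c4=3.
Step 27. [r3c7∈{1,4}] r1c7 and r1c8 in box 3 both hold exactly {3,4}; those values are spoken for, so r3c7≠4.
Step 28. [r3c7∈{1}] r3c7 is down to just 1. So r3c7=1.
Step 29. [r5c3∈{1,4,5}] 1 has one home in row 5: r5c3 ⇒ r5c3=1.
Step 30. [r4c3∈{4}] only 4 remains possible at r4c3. So r4c3=4.
Step 31. [r2c3∈{3,5}] col 3 places 5 nowhere but r2c3, so r2c3=5.
Step 32. [r7c3∈{3}] r7c3 is down to just 3, so r7c3=3.
Step 33. [r1c9∈{3,4,5,9}] in row 1, 5 fits only at r1c9, so r1c9=5.
Step 34. [r1c2∈{2,9}] row 1 places 9 nowhere but r1c2. So r1c2=9.
Step 35. [r3c2∈{2,4}] 2 has one home in box 1: r3c2, so r3c2=2.
Step 36. [r3c6∈{4}] r3c6's peers cover all but 4 ⇒ r3c6=4.
Step 37. [r5c7∈{4,6}] across box 6, 4 lands solely at r5c7. So r5c7=4.
Step 38. [r9c9∈{3,4}] across row 9, 3 lands solely at r9c9 ⇒ r9c9=3.
Step 39. [r4c9∈{1}] r4c9's peers cover all but 1. So r4c9=1.
Step 40. [r4c8∈{3}] r4c8's peers cover all but 3. So r4c8=3.
Step 41. [r9c2∈{4,5}] across col 2, 5 lands solely at r9c2. So r9c2=5.
Step 42. [r4c2∈{8}] r4c2 is down to just 8. So r4c2=8.
Step 43. [r6c2∈{3}] r6c2 has the single candidate 3 ⇒ r6c2=3.
Step 44. [r6c1∈{2}] nothing but 2 survives at r6c1, so r6c1=2.
Step 45. [r4c6∈{2,6}] 2 has one home in row 4: r4c6 ⇒ r4c6=2.
Step 46. [r9c1∈{4}] nothing but 4 survives at r9c1, so r9c1=4.
Step 47. [r5c4∈{6}] r5c4 is down to just 6. So r5c4=6.
Step 48. [r7c9∈{4}] r7c9 has the single candidate 4. So r7c9=4.
Step 49. [r2c5∈{9}] only 9 remains possible at r2c5. So r2c5=9.
Step 50. [r4c7∈{6}] only 6 remains possible at r4c7 ⇒ r4c7=6.
Step 51. [r1c6∈{6}] r1c6 has the single candidate 6 ⇒ r1c6=6.
Step 52. [r6c6∈{8}] only 8 remains possible at r6c6 ⇒ r6c6=8.
Step 53. [r6c4∈{4}] r6c4 has the single candidate 4, so r6c4=4.
Step 54. [r4c1∈{9}] nothing but 9 survives at r4c1, so r4c1=9.
Step 55. [r1c8∈{4}] r1c8's peers cover all but 4, so r1c8=4.
Step 56. [r2c1∈{3}] r2c1 has the single candidate 3, so r2c1=3.
Step 57. [r1c7∈{3}] r1c7's peers cover all but 3. So r1c7=3.
Step 58. [r2c2∈{4}] nothing but 4 survives at r2c2. So r2c2=4.
Step 59. [r9c4∈{7}] r9c4 is down to just 7. So r9c4=7.
Step 60. [r3c9∈{9}] r3c9's peers cover all but 9 ⇒ r3c9=9.
Step 61. [r1c4∈{2}] nothing but 2 survives at r1c4. So r1c4=2.
Step 62. [r3c5∈{5}] r3c5 has the single candidate 5. So r3c5=5.
Step 63. [r5c1∈{5}] r5c1's peers cover all but 5 ⇒ r5c1=5.
Step 64. [r7c8∈{1}] r7c8 has the single candidate 1. So r7c8=1.

Answer: 1 9 7 2 8 6 3 4 5 / 3 4 5 1 9 7 2 6 8 / 6 2 8 3 5 4 1 7 9 / 9 8 4 5 7 2 6 3 1 / 5 7 1 6 3 9 4 8 2 / 2 3 6 4 1 8 5 9 7 / 8 6 3 9 2 5 7 1 4 / 7 1 2 8 4 3 9 5 6 / 4 5 9 7 6 1 8 2 3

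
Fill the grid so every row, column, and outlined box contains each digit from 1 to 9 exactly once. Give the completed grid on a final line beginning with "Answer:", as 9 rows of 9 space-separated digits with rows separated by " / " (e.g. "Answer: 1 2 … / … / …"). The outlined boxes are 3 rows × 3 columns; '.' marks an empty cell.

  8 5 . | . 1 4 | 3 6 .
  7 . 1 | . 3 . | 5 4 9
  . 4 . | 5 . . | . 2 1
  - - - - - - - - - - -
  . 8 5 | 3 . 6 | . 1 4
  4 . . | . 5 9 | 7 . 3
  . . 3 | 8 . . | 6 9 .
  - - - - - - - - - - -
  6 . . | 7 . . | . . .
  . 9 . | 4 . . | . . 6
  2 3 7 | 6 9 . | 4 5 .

Step 1. [r2c6∈{2,8}] across row 2, 8 lands solely at r2c6. So r2c6=8.
Step 2. [r7c2∈{1}] r7c2's peers cover all but 1. So r7c2=1.
Step 3. [r9c9∈{8}] r9c9 has the single candidate 8. So r9c9=8.
Step 4. [r7c9∈{2}] r7c9 has the single candidate 2 ⇒ r7c9=2.
Step 5. [r4c5∈{2,7}] row 4 places 7 nowhere but r4c5 ⇒ r4c5=7.
Step 6. [r2c2∈{2,6}] 6 has one home in row 2: r2c2 ⇒ r2c2=6.
Step 7. [r5c2∈{2}] nothing but 2 survives at r5c2. So r5c2=2.
Step 8. [r7c6∈{3,5}] 5 has one home in row 7: r7c6. So r7c6=5.
Step 9. [r8c6∈{1,2,3}] 3 has one home in col 6: r8c6. So r8c6=3.
Step 10. [r8c5∈{2,8}] row 8 places 2 nowhere but r8c5. So r8c5=2.
Step 11. [r3c3∈{9}] r3c3 has the single candidate 9. So r3c3=9.
Step 12. [r6c6∈{1,2}] 2 has one home in row 6: r6c6. So r6c6=2.
Step 13. [r8c3∈{8}] r8c3 has the single candidate 8. So r8c3=8.
Step 14. [r1c4∈{2,9}] 9 has one home in row 1: r1c4. So r1c4=9.
Step 15. [r4c1∈{9}] r4c1 is down to just 9. So r4c1=9.
Step 16. [r8c1∈{5}] r8c1 has the single candidate 5 ⇒ r8c1=5.
Step 17. [r7c8∈{3}] r7c8 has the single candidate 3. So r7c8=3.
Step 18. [r5c4∈{1}] r5c4 has the single candidate 1. So r5c4=1.
Step 19. [r1c3∈{2}] only 2 remains possible at r1c3 ⇒ r1c3=2.
Step 20. [r4c7∈{2}] nothing but 2 survives at r4c7 ⇒ r4c7=2.
Step 21. [r3c1∈{3}] nothing but 3 survives at r3c1. So r3c1=3.
Step 22. [r3c6∈{7}] r3c6's peers cover all but 7 ⇒ r3c6=7.
Step 23. [r6c9∈{5}] only 5 remains possible at r6c9, so r6c9=5.
Step 24. [r9c6∈{1}] r9c6 has the single candidate 1 ⇒ r9c6=1.
Step 25. [r1c9∈{7}] r1c9's peers cover all but 7. So r1c9=7.
Step 26. [r7c3∈{4}] r7c3 is down to just 4, so r7c3=4.
Step 27. [r7c5∈{8}] only 8 remains possible at r7c5. So r7c5=8.
Step 28. [r6c5∈{4}] r6c5 is down to just 4, so r6c5=4.
Step 29. [r5c3∈{6}] nothing but 6 survives at r5c3 ⇒ r5c3=6.
Step 30. [r3c7∈{8}] r3c7's peers cover all but 8. So r3c7=8.
Step 31. [r8c7∈{1}] only 1 remains possible at r8c7, so r8c7=1.
Step 32. [r6c1∈{1}] r6c1 is down to just 1, so r6c1=1.
Step 33. [r2c4∈{2}] only 2 remains possible at r2c4. So r2c4=2.
Step 34. [r5c8∈{8}] r5c8 is down to just 8. So r5c8=8.
Step 35. [r7c7∈{9}] r7c7 has the single candidate 9 ⇒ r7c7=9.
Step 36. [r8c8∈{7}] r8c8 has the single candidate 7. So r8c8=7.
Step 37. [r3c5∈{6}] r3c5 is down to just 6, so r3c5=6.
Step 38. [r6c2∈{7}] only 7 remains possible at r6c2 ⇒ r6c2=7.

Answer: 8 5 2 9 1 4 3 6 7 / 7 6 1 2 3 8 5 4 9 / 3 4 9 5 6 7 8 2 1 / 9 8 5 3 7 6 2 1 4 / 4 2 6 1 5 9 7 8 3 / 1 7 3 8 4 2 6 9 5 / 6 1 4 7 8 5 9 3 2 / 5 9 8 4 2 3 1 7 6 / 2 3 7 6 9 1 4 5 8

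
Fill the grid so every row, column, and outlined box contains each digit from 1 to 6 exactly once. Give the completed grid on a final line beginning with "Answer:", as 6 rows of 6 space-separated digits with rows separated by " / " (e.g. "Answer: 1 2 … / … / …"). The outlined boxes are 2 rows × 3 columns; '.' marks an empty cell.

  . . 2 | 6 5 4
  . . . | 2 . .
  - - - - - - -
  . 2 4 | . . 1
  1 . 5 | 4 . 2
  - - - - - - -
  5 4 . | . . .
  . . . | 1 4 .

Step 1. [r1c1∈{3}] only 3 remains possible at r1c1. So r1c1=3.
Step 2. [r5c4∈{3}] r5c4's peers cover all but 3, so r5c4=3.
Step 3. [r3c1∈{6}] only 6 remains possible at r3c1 ⇒ r3c1=6.
Step 4. [r5c6∈{6}] r5c6's peers cover all but 6. So r5c6=6.
Step 5. [r2c5∈{1,3}] col 5 places 1 nowhere but r2c5, so r2c5=1.
Step 6. [r4c2∈{3}] r4c2 has the single candidate 3, so r4c2=3.
Step 7. [r2c3∈{6}] r2c3 is down to just 6. So r2c3=6.
Step 8. [r5c5∈{2}] nothing but 2 survives at r5c5 ⇒ r5c5=2.
Step 9. [r6c2∈{6}] r6c2 has the single candidate 6, so r6c2=6.
Step 10. [r5c3∈{1}] nothing but 1 survives at r5c3 ⇒ r5c3=1.
Step 11. [r2c6∈{3}] nothing but 3 survives at r2c6 ⇒ r2c6=3.
Step 12. [r2c2∈{5}] nothing but 5 survives at r2c2, so r2c2=5.
Step 13. [r2c1∈{4}] r2c1 has the single candidate 4. So r2c1=4.
Step 14. [r4c5∈{6}] nothing but 6 survives at r4c5, so r4c5=6.
Step 15. [r6c1∈{2}] r6c1 has the single candidate 2. So r6c1=2.
Step 16. [r1c2∈{1}] r1c2 is down to just 1 ⇒ r1c2=1.
Step 17. [r3c4∈{5}] r3c4's peers cover all but 5. So r3c4=5.
Step 18. [r6c3∈{3}] only 3 remains possible at r6c3. So r6c3=3.
Step 19. [r3c5∈{3}] r3c5's peers cover all but 3. So r3c5=3.
Step 20. [r6c6∈{5}] r6c6 has the single candidate 5 ⇒ r6c6=5.

Answer: 3 1 2 6 5 4 / 4 5 6 2 1 3 / 6 2 4 5 3 1 / 1 3 5 4 6 2 / 5 4 1 3 2 6 / 2 6 3 1 4 5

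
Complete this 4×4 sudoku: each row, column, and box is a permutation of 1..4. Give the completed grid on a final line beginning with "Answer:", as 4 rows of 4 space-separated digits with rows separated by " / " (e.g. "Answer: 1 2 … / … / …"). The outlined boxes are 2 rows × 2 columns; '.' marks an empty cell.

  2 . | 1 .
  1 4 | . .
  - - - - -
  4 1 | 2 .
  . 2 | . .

Step 1. [r3c4∈{3}] nothing but 3 survives at r3c4. So r3c4=3.
Step 2. [r1c4∈{4}] only 4 remains possible at r1c4, so r1c4=4.
Step 3. [r2c4∈{2}] nothing but 2 survives at r2c4 ⇒ r2c4=2.
Step 4. [r4c1∈{3}] r4c1 has the single candidate 3, so r4c1=3.
Step 5. [r2c3∈{3}] nothing but 3 survives at r2c3. So r2c3=3.
Step 6. [r1c2∈{3}] r1c2's peers cover all but 3. So r1c2=3.
Step 7. [r4c4∈{1}] nothing but 1 survives at r4c4. So r4c4=1.
Step 8. [r4c3∈{4}] r4c3's peers cover all but 4. So r4c3=4.

Answer: 2 3 1 4 / 1 4 3 2 / 4 1 2 3 / 3 2 4 1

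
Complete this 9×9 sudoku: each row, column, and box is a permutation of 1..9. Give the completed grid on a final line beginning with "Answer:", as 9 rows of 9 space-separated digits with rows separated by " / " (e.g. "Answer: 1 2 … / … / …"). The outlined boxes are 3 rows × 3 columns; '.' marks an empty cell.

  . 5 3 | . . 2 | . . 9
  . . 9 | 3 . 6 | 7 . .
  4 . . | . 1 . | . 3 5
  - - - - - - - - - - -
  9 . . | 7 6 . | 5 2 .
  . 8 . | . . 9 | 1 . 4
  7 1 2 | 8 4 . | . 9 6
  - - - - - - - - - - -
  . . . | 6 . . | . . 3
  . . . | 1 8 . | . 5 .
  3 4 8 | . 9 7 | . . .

Step 1. [r2c8∈{1,4,8}] 4 has one home in row 2: r2c8. So r2c8=4.
Step 2. [r2c2∈{2}] nothing but 2 survives at r2c2. So r2c2=2.
Step 3. [r3c7∈{2,6,8}] row 3 places 2 nowhere but r3c7, so r3c7=2.
Step 4. [r5c5∈{2,3,5}] row 5 places 3 nowhere but r5c5. So r5c5=3.
Step 5. [r7c3∈{1,5,7}] in col 3, 1 fits only at r7c3. So r7c3=1.
Step 6. [r9c4∈{2,5}] 5 has one home in row 9: r9c4, so r9c4=5.
Step 7. [r8c9∈{2,7}] in col 9, 7 fits only at r8c9 ⇒ r8c9=7.
Step 8. [r8c3∈{6}] r8c3's peers cover all but 6, so r8c3=6.
Step 9. [r3c2∈{6,7}] r3c2 is the only open cell in row 3 admitting 6, so r3c2=6.
Step 10. [r8c2∈{9}] only 9 remains possible at r8c2 ⇒ r8c2=9.
Step 11. [r7c8∈{8}] only 8 remains possible at r7c8 ⇒ r7c8=8.
Step 12. [r1c7∈{6,8}] across col 7, 8 lands solely at r1c7. So r1c7=8.
Step 13. [r2c9∈{1}] only 1 remains possible at r2c9 ⇒ r2c9=1.
Step 14. [r8c7∈{4}] r8c7's peers cover all but 4. So r8c7=4.
Step 15. [r7c1∈{2,5}] row 7 places 5 nowhere but r7c1, so r7c1=5.
Step 16. [r9c7∈{6}] r9c7's peers cover all but 6, so r9c7=6.
Step 17. [r4c3∈{4}] only 4 remains possible at r4c3, so r4c3=4.
Step 18. [r2c1∈{8}] r2c1 is down to just 8 ⇒ r2c1=8.
Step 19. [r3c4∈{9}] only 9 remains possible at r3c4, so r3c4=9.
Step 20. [r5c4∈{2}] only 2 remains possible at r5c4 ⇒ r5c4=2.
Step 21. [r3c3∈{7}] r3c3 is down to just 7, so r3c3=7.
Step 22. [r7c2∈{7}] r7c2 has the single candidate 7 ⇒ r7c2=7.
Step 23. [r7c7∈{9}] r7c7 has the single candidate 9. So r7c7=9.
Step 24. [r6c6∈{5}] nothing but 5 survives at r6c6, so r6c6=5.
Step 25. [r5c1∈{6}] r5c1's peers cover all but 6 ⇒ r5c1=6.
Step 26. [r1c8∈{6}] r1c8's peers cover all but 6. So r1c8=6.
Step 27. [r7c5∈{2}] nothing but 2 survives at r7c5. So r7c5=2.
Step 28. [r4c2∈{3}] nothing but 3 survives at r4c2 ⇒ r4c2=3.
Step 29. [r1c5∈{7}] r1c5 is down to just 7 ⇒ r1c5=7.
Step 30. [r3c6∈{8}] r3c6 is down to just 8 ⇒ r3c6=8.
Step 31. [r8c6∈{3}] r8c6 has the single candidate 3, so r8c6=3.
Step 32. [r4c6∈{1}] r4c6 is down to just 1, so r4c6=1.
Step 33. [r5c8∈{7}] only 7 remains possible at r5c8. So r5c8=7.
Step 34. [r1c1∈{1}] nothing but 1 survives at r1c1 ⇒ r1c1=1.
Step 35. [r4c9∈{8}] only 8 remains possible at r4c9, so r4c9=8.
Step 36. [r1c4∈{4}] r1c4 is down to just 4, so r1c4=4.
Step 37. [r2c5∈{5}] nothing but 5 survives at r2c5 ⇒ r2c5=5.
Step 38. [r9c9∈{2}] r9c9's peers cover all but 2 ⇒ r9c9=2.
Step 39. [r6c7∈{3}] r6c7's peers cover all but 3. So r6c7=3.
Step 40. [r8c1∈{2}] only 2 remains possible at r8c1 ⇒ r8c1=2.
Step 41. [r5c3∈{5}] nothing but 5 survives at r5c3. So r5c3=5.
Step 42. [r9c8∈{1}] r9c8 is down to just 1. So r9c8=1.
Step 43. [r7c6∈{4}] r7c6's peers cover all but 4 ⇒ r7c6=4.

Answer: 1 5 3 4 7 2 8 6 9 / 8 2 9 3 5 6 7 4 1 / 4 6 7 9 1 8 2 3 5 / 9 3 4 7 6 1 5 2 8 / 6 8 5 2 3 9 1 7 4 / 7 1 2 8 4 5 3 9 6 / 5 7 1 6 2 4 9 8 3 / 2 9 6 1 8 3 4 5 7 / 3 4 8 5 9 7 6 1 2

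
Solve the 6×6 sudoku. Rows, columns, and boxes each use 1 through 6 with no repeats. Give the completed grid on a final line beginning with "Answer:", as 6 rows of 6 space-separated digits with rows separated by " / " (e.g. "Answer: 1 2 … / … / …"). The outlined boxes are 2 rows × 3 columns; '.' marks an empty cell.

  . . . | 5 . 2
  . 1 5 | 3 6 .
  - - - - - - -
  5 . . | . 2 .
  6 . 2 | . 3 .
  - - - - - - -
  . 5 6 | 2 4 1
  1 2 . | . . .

Step 1. [r4c2∈{4}] r4c2 has the single candidate 4. So r4c2=4.
Step 2. [r6c6∈{3,5,6}] 3 has one home in col 6: r6c6. So r6c6=3.
Step 3. [r3c4∈{1,4,6}] across col 4, 4 lands solely at r3c4, so r3c4=4.
Step 4. [r3c2∈{3}] r3c2's peers cover all but 3. So r3c2=3.
Step 5. [r1c3∈{3,4}] col 3 places 3 nowhere but r1c3, so r1c3=3.
Step 6. [r1c1∈{4}] r1c1's peers cover all but 4, so r1c1=4.
Step 7. [r4c4∈{1}] r4c4 has the single candidate 1 ⇒ r4c4=1.
Step 8. [r6c4∈{6}] r6c4's peers cover all but 6, so r6c4=6.
Step 9. [r3c3∈{1}] r3c3's peers cover all but 1 ⇒ r3c3=1.
Step 10. [r6c5∈{5}] nothing but 5 survives at r6c5. So r6c5=5.
Step 11. [r1c2∈{6}] r1c2's peers cover all but 6, so r1c2=6.
Step 12. [r2c6∈{4}] only 4 remains possible at r2c6 ⇒ r2c6=4.
Step 13. [r1c5∈{1}] r1c5's peers cover all but 1, so r1c5=1.
Step 14. [r4c6∈{5}] r4c6's peers cover all but 5, so r4c6=5.
Step 15. [r6c3∈{4}] r6c3's peers cover all but 4. So r6c3=4.
Step 16. [r2c1∈{2}] r2c1 is down to just 2 ⇒ r2c1=2.
Step 17. [r5c1∈{3}] only 3 remains possible at r5c1. So r5c1=3.
Step 18. [r3c6∈{6}] r3c6 is down to just 6 ⇒ r3c6=6.

Answer: 4 6 3 5 1 2 / 2 1 5 3 6 4 / 5 3 1 4 2 6 / 6 4 2 1 3 5 / 3 5 6 2 4 1 / 1 2 4 6 5 3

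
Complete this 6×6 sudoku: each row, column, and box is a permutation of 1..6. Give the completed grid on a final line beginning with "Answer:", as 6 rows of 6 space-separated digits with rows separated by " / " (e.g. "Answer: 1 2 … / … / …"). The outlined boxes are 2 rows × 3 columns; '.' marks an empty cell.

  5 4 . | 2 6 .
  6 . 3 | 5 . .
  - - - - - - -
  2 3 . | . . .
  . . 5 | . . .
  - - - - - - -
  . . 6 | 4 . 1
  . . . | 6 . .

Step 1. [r6c3∈{1,2,4}] col 3 places 2 nowhere but r6c3, so r6c3=2.
Step 2. [r3c4∈{1}] nothing but 1 survives at r3c4 ⇒ r3c4=1.
Step 3. [r4c6∈{2,3,4,6}] in col 6, 2 fits only at r4c6, so r4c6=2.
Step 4. [r3c3∈{4}] r3c3 has the single candidate 4 ⇒ r3c3=4.
Step 5. [r3c5∈{5}] r3c5 is down to just 5. So r3c5=5.
Step 6. [r6c5∈{3}] only 3 remains possible at r6c5, so r6c5=3.
Step 7. [r4c1∈{1}] only 1 remains possible at r4c1. So r4c1=1.
Step 8. [r2c5∈{1,4}] in col 5, 1 fits only at r2c5, so r2c5=1.
Step 9. [r5c2∈{5}] r5c2 has the single candidate 5, so r5c2=5.
Step 10. [r1c3∈{1}] nothing but 1 survives at r1c3 ⇒ r1c3=1.
Step 11. [r4c5∈{4}] nothing but 4 survives at r4c5 ⇒ r4c5=4.
Step 12. [r6c6∈{5}] r6c6 has the single candidate 5 ⇒ r6c6=5.
Step 13. [r5c5∈{2}] only 2 remains possible at r5c5 ⇒ r5c5=2.
Step 14. [r4c2∈{6}] r4c2 has the single candidate 6, so r4c2=6.
Step 15. [r2c6∈{4}] r2c6 is down to just 4, so r2c6=4.
Step 16. [r6c1∈{4}] r6c1 has the single candidate 4, so r6c1=4.
Step 17. [r3c6∈{6}] r3c6's peers cover all but 6 ⇒ r3c6=6.
Step 18. [r4c4∈{3}] r4c4's peers cover all but 3, so r4c4=3.
Step 19. [r5c1∈{3}] nothing but 3 survives at r5c1, so r5c1=3.
Step 20. [r2c2∈{2}] r2c2's peers cover all but 2, so r2c2=2.
Step 21. [r6c2∈{1}] only 1 remains possible at r6c2, so r6c2=1.
Step 22. [r1c6∈{3}] r1c6 has the single candidate 3 ⇒ r1c6=3.

Answer: 5 4 1 2 6 3 / 6 2 3 5 1 4 / 2 3 4 1 5 6 / 1 6 5 3 4 2 / 3 5 6 4 2 1 / 4 1 2 6 3 5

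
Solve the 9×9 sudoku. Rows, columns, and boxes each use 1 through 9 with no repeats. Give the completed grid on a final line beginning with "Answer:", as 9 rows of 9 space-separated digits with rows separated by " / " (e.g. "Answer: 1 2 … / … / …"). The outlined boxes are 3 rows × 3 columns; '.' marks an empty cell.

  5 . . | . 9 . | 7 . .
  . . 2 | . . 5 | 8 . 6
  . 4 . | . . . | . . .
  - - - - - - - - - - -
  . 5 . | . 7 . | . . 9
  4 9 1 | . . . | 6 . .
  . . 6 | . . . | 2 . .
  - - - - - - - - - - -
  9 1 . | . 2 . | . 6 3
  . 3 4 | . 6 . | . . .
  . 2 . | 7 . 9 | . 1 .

Step 1. [r9c5∈{3,4,5,8}] across row 9, 3 lands solely at r9c5, so r9c5=3.
Step 2. [r3c6∈{1,2,3,6,7,8}] col 6 places 7 nowhere but r3c6 ⇒ r3c6=7.
Step 3. [r2c8∈{3,4,9}] row 2 places 9 nowhere but r2c8, so r2c8=9.
Step 4. [r6c4∈{1,3,4,5,8,9}] r6c4 is the only open cell in row 6 admitting 9, so r6c4=9.
Step 5. [r1c2∈{6,8}] 6 has one home in col 2: r1c2, so r1c2=6.
Step 6. [r6c2∈{7,8}] across col 2, 8 lands solely at r6c2 ⇒ r6c2=8.
Step 7. [r4c3∈{3}] nothing but 3 survives at r4c3, so r4c3=3.
Step 8. [r1c3∈{8}] only 8 remains possible at r1c3 ⇒ r1c3=8.
Step 9. [r3c7∈{1,3,5}] 3 has one home in col 7: r3c7. So r3c7=3.
Step 10. [r4c6∈{1,2,4,6,8}] r4c6 is the only open cell in col 6 admitting 6, so r4c6=6.
Step 11. [r3c1∈{1}] r3c1's peers cover all but 1. So r3c1=1.
Step 12. [r1c9∈{1,2,4}] 1 has one home in box 3: r1c9 ⇒ r1c9=1.
Step 13. [r1c8∈{2,4}] across box 3, 4 lands solely at r1c8, so r1c8=4.
Step 14. [r4c8∈{8}] r4c8 is down to just 8. So r4c8=8.
Step 15. [r6c1∈{7}] r6c1 has the single candidate 7, so r6c1=7.
Step 16. [r8c1∈{8}] r8c1's peers cover all but 8. So r8c1=8.
Step 17. [r9c3∈{5}] r9c3 has the single candidate 5, so r9c3=5.
Step 18. [r9c7∈{4}] r9c7 is down to just 4, so r9c7=4.
Step 19. [r4c4∈{1,2,4}] 4 has one home in row 4: r4c4. So r4c4=4.
Step 20. [r7c7∈{5}] r7c7's peers cover all but 5. So r7c7=5.
Step 21. [r7c4∈{8}] nothing but 8 survives at r7c4. So r7c4=8.
Step 22. [r5c6∈{2,3,8}] across col 6, 8 lands solely at r5c6 ⇒ r5c6=8.
Step 23. [r5c5∈{5}] r5c5 is down to just 5. So r5c5=5.
Step 24. [r1c6∈{2,3}] 2 has one home in col 6: r1c6, so r1c6=2.
Step 25. [r6c6∈{1,3}] r6c6 is the only open cell in col 6 admitting 3 ⇒ r6c6=3.
Step 26. [r6c8∈{5}] nothing but 5 survives at r6c8. So r6c8=5.
Step 27. [r5c9∈{7}] r5c9's peers cover all but 7, so r5c9=7.
Step 28. [r8c9∈{2}] r8c9 has the single candidate 2, so r8c9=2.
Step 29. [r1c4∈{3}] r1c4 has the single candidate 3, so r1c4=3.
Step 30. [r2c4∈{1}] nothing but 1 survives at r2c4 ⇒ r2c4=1.
Step 31. [r8c7∈{9}] only 9 remains possible at r8c7. So r8c7=9.
Step 32. [r4c1∈{2}] only 2 remains possible at r4c1 ⇒ r4c1=2.
Step 33. [r2c2∈{7}] only 7 remains possible at r2c2. So r2c2=7.
Step 34. [r4c7∈{1}] nothing but 1 survives at r4c7, so r4c7=1.
Step 35. [r3c4∈{6}] nothing but 6 survives at r3c4, so r3c4=6.
Step 36. [r5c8∈{3}] only 3 remains possible at r5c8. So r5c8=3.
Step 37. [r5c4∈{2}] r5c4 has the single candidate 2 ⇒ r5c4=2.
Step 38. [r8c4∈{5}] r8c4 has the single candidate 5 ⇒ r8c4=5.
Step 39. [r6c9∈{4}] nothing but 4 survives at r6c9 ⇒ r6c9=4.
Step 40. [r6c5∈{1}] r6c5's peers cover all but 1, so r6c5=1.
Step 41. [r2c5∈{4}] only 4 remains possible at r2c5, so r2c5=4.
Step 42. [r7c6∈{4}] nothing but 4 survives at r7c6. So r7c6=4.
Step 43. [r3c5∈{8}] r3c5 is down to just 8, so r3c5=8.
Step 44. [r7c3∈{7}] r7c3 is down to just 7. So r7c3=7.
Step 45. [r9c1∈{6}] r9c1 is down to just 6. So r9c1=6.
Step 46. [r9c9∈{8}] nothing but 8 survives at r9c9, so r9c9=8.
Step 47. [r3c8∈{2}] r3c8's peers cover all but 2, so r3c8=2.
Step 48. [r8c6∈{1}] nothing but 1 survives at r8c6 ⇒ r8c6=1.
Step 49. [r2c1∈{3}] r2c1 is down to just 3, so r2c1=3.
Step 50. [r3c3∈{9}] r3c3 has the single candidate 9 ⇒ r3c3=9.
Step 51. [r8c8∈{7}] nothing but 7 survives at r8c8. So r8c8=7.
Step 52. [r3c9∈{5}] nothing but 5 survives at r3c9 ⇒ r3c9=5.

Answer: 5 6 8 3 9 2 7 4 1 / 3 7 2 1 4 5 8 9 6 / 1 4 9 6 8 7 3 2 5 / 2 5 3 4 7 6 1 8 9 / 4 9 1 2 5 8 6 3 7 / 7 8 6 9 1 3 2 5 4 / 9 1 7 8 2 4 5 6 3 / 8 3 4 5 6 1 9 7 2 / 6 2 5 7 3 9 4 1 8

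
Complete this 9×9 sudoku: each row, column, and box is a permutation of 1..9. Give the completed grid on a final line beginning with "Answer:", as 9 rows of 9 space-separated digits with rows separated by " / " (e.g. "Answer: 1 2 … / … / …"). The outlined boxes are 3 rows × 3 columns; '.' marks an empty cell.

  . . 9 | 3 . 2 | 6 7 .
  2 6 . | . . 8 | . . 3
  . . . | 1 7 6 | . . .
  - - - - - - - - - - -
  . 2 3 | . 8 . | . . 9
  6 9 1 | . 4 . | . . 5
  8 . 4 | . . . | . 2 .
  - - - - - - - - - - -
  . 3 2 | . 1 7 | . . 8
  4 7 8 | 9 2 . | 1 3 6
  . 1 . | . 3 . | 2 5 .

Step 1. [r3c3∈{5}] only 5 remains possible at r3c3. So r3c3=5.
Step 2. [r7c4∈{4,5,6}] r7c4 is the only open cell in row 7 admitting 6 ⇒ r7c4=6.
Step 3. [r2c7∈{4,5,9}] r2c7 is the only open cell in col 7 admitting 5 ⇒ r2c7=5.
Step 4. [r2c8∈{1,4,9}] row 2 places 1 nowhere but r2c8 ⇒ r2c8=1.
Step 5. [r1c9∈{4}] r1c9 is down to just 4 ⇒ r1c9=4.
Step 6. [r6c2∈{5}] r6c2 is down to just 5. So r6c2=5.
Step 7. [r6c4∈{7}] r6c4 has the single candidate 7, so r6c4=7.
Step 8. [r6c6∈{1,3,9}] r6c6 is the only open cell in col 6 admitting 9, so r6c6=9.
Step 9. [r5c7∈{3,7,8}] in row 5, 7 fits only at r5c7 ⇒ r5c7=7.
Step 10. [r3c7∈{8,9}] r3c7 is the only open cell in col 7 admitting 8. So r3c7=8.
Step 11. [r7c7∈{4,9}] 9 has one home in col 7: r7c7 ⇒ r7c7=9.
Step 12. [r4c7∈{4}] r4c7's peers cover all but 4. So r4c7=4.
Step 13. [r4c4∈{5}] only 5 remains possible at r4c4 ⇒ r4c4=5.
Step 14. [r9c4∈{4,8}] across row 9, 8 lands solely at r9c4 ⇒ r9c4=8.
Step 15. [r2c3∈{7}] r2c3's peers cover all but 7. So r2c3=7.
Step 16. [r9c6∈{4}] only 4 remains possible at r9c6 ⇒ r9c6=4.
Step 17. [r6c9∈{1}] nothing but 1 survives at r6c9 ⇒ r6c9=1.
Step 18. [r7c8∈{4}] nothing but 4 survives at r7c8, so r7c8=4.
Step 19. [r6c7∈{3}] nothing but 3 survives at r6c7 ⇒ r6c7=3.
Step 20. [r9c9∈{7}] r9c9 is down to just 7. So r9c9=7.
Step 21. [r4c8∈{6}] r4c8 has the single candidate 6, so r4c8=6.
Step 22. [r2c4∈{4}] r2c4 is down to just 4 ⇒ r2c4=4.
Step 23. [r6c5∈{6}] r6c5's peers cover all but 6 ⇒ r6c5=6.
Step 24. [r5c6∈{3}] nothing but 3 survives at r5c6 ⇒ r5c6=3.
Step 25. [r5c4∈{2}] nothing but 2 survives at r5c4. So r5c4=2.
Step 26. [r9c1∈{9}] nothing but 9 survives at r9c1, so r9c1=9.
Step 27. [r3c8∈{9}] r3c8 has the single candidate 9 ⇒ r3c8=9.
Step 28. [r4c1∈{7}] r4c1's peers cover all but 7, so r4c1=7.
Step 29. [r3c2∈{4}] r3c2's peers cover all but 4. So r3c2=4.
Step 30. [r3c1∈{3}] nothing but 3 survives at r3c1, so r3c1=3.
Step 31. [r1c2∈{8}] nothing but 8 survives at r1c2, so r1c2=8.
Step 32. [r9c3∈{6}] r9c3 is down to just 6, so r9c3=6.
Step 33. [r1c5∈{5}] only 5 remains possible at r1c5. So r1c5=5.
Step 34. [r2c5∈{9}] r2c5's peers cover all but 9, so r2c5=9.
Step 35. [r8c6∈{5}] r8c6 has the single candidate 5, so r8c6=5.
Step 36. [r7c1∈{5}] nothing but 5 survives at r7c1 ⇒ r7c1=5.
Step 37. [r4c6∈{1}] r4c6 is down to just 1. So r4c6=1.
Step 38. [r1c1∈{1}] nothing but 1 survives at r1c1 ⇒ r1c1=1.
Step 39. [r5c8∈{8}] r5c8's peers cover all but 8, so r5c8=8.
Step 40. [r3c9∈{2}] r3c9 is down to just 2, so r3c9=2.

Answer: 1 8 9 3 5 2 6 7 4 / 2 6 7 4 9 8 5 1 3 / 3 4 5 1 7 6 8 9 2 / 7 2 3 5 8 1 4 6 9 / 6 9 1 2 4 3 7 8 5 / 8 5 4 7 6 9 3 2 1 / 5 3 2 6 1 7 9 4 8 / 4 7 8 9 2 5 1 3 6 / 9 1 6 8 3 4 2 5 7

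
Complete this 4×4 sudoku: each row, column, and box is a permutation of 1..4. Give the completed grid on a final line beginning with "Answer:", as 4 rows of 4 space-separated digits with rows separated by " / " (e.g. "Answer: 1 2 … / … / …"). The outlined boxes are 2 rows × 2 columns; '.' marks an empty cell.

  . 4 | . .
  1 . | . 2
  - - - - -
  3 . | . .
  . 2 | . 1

Step 1. [r2c3∈{3,4}] 4 has one home in row 2: r2c3 ⇒ r2c3=4.
Step 2. [r1c3∈{1,3}] r1c3 is the only open cell in row 1 admitting 1 ⇒ r1c3=1.
Step 3. [r4c1∈{4}] r4c1 is down to just 4, so r4c1=4.
Step 4. [r3c2∈{1}] r3c2 is down to just 1. So r3c2=1.
Step 5. [r1c1∈{2}] r1c1's peers cover all but 2 ⇒ r1c1=2.
Step 6. [r3c4∈{4}] r3c4's peers cover all but 4, so r3c4=4.
Step 7. [r2c2∈{3}] r2c2 has the single candidate 3, so r2c2=3.
Step 8. [r3c3∈{2}] r3c3's peers cover all but 2. So r3c3=2.
Step 9. [r1c4∈{3}] r1c4 has the single candidate 3, so r1c4=3.
Step 10. [r4c3∈{3}] r4c3 is down to just 3 ⇒ r4c3=3.

Answer: 2 4 1 3 / 1 3 4 2 / 3 1 2 4 / 4 2 3 1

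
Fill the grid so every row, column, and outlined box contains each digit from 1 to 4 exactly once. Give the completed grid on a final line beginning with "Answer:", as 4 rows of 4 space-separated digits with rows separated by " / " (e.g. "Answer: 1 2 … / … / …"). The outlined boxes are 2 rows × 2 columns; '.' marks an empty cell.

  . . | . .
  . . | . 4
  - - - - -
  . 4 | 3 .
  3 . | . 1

Step 1. [r4c2∈{2}] r4c2 is down to just 2, so r4c2=2.
Step 2. [r3c1∈{1}] nothing but 1 survives at r3c1 ⇒ r3c1=1.
Step 3. [r2c2∈{1,3}] 3 has one home in row 2: r2c2. So r2c2=3.
Step 4. [r2c1∈{2}] only 2 remains possible at r2c1 ⇒ r2c1=2.
Step 5. [r1c3∈{1,2}] 2 has one home in col 3: r1c3, so r1c3=2.
Step 6. [r1c4∈{3}] r1c4's peers cover all but 3 ⇒ r1c4=3.
Step 7. [r4c3∈{4}] only 4 remains possible at r4c3. So r4c3=4.
Step 8. [r3c4∈{2}] nothing but 2 survives at r3c4, so r3c4=2.
Step 9. [r1c1∈{4}] nothing but 4 survives at r1c1. So r1c1=4.
Step 10. [r2c3∈{1}] only 1 remains possible at r2c3. So r2c3=1.
Step 11. [r1c2∈{1}] r1c2's peers cover all but 1. So r1c2=1.

Answer: 4 1 2 3 / 2 3 1 4 / 1 4 3 2 / 3 2 4 1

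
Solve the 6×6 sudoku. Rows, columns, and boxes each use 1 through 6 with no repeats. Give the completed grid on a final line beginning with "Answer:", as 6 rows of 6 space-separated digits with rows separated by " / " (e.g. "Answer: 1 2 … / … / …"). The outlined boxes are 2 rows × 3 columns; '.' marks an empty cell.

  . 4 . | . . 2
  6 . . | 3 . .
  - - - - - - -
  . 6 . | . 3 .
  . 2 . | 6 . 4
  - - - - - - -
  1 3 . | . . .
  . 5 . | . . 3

Step 1. [r6c1∈{2,4}] r6c1 is the only open cell in col 1 admitting 2, so r6c1=2.
Step 2. [r2c2∈{1}] only 1 remains possible at r2c2, so r2c2=1.
Step 3. [r2c6∈{5}] r2c6 is down to just 5, so r2c6=5.
Step 4. [r5c5∈{2,4,5,6}] r5c5 is the only open cell in col 5 admitting 2 ⇒ r5c5=2.
Step 5. [r4c5∈{1,5}] r4c5 is the only open cell in col 5 admitting 5 ⇒ r4c5=5.
Step 6. [r1c4∈{1}] r1c4 has the single candidate 1 ⇒ r1c4=1.
Step 7. [r6c4∈{4}] only 4 remains possible at r6c4. So r6c4=4.
Step 8. [r5c6∈{6}] r5c6 is down to just 6. So r5c6=6.
Step 9. [r4c3∈{1,3}] row 4 places 1 nowhere but r4c3. So r4c3=1.
Step 10. [r1c3∈{3,5}] 3 has one home in col 3: r1c3, so r1c3=3.
Step 11. [r3c1∈{4,5}] r3c1 is the only open cell in col 1 admitting 4, so r3c1=4.
Step 12. [r3c4∈{2}] only 2 remains possible at r3c4. So r3c4=2.
Step 13. [r5c4∈{5}] only 5 remains possible at r5c4. So r5c4=5.
Step 14. [r4c1∈{3}] r4c1's peers cover all but 3 ⇒ r4c1=3.
Step 15. [r1c1∈{5}] r1c1's peers cover all but 5 ⇒ r1c1=5.
Step 16. [r3c3∈{5}] r3c3's peers cover all but 5. So r3c3=5.
Step 17. [r5c3∈{4}] only 4 remains possible at r5c3 ⇒ r5c3=4.
Step 18. [r1c5∈{6}] only 6 remains possible at r1c5, so r1c5=6.
Step 19. [r2c5∈{4}] nothing but 4 survives at r2c5. So r2c5=4.
Step 20. [r2c3∈{2}] only 2 remains possible at r2c3. So r2c3=2.
Step 21. [r3c6∈{1}] r3c6 is down to just 1. So r3c6=1.
Step 22. [r6c5∈{1}] r6c5 is down to just 1. So r6c5=1.
Step 23. [r6c3∈{6}] nothing but 6 survives at r6c3 ⇒ r6c3=6.

Answer: 5 4 3 1 6 2 / 6 1 2 3 4 5 / 4 6 5 2 3 1 / 3 2 1 6 5 4 / 1 3 4 5 2 6 / 2 5 6 4 1 3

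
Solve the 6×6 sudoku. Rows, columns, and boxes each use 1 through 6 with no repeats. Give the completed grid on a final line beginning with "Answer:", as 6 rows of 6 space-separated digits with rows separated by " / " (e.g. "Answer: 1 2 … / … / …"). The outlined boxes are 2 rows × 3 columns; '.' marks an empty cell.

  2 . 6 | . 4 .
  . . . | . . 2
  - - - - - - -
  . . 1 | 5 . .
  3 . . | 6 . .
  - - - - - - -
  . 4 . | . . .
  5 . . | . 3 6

Step 1. [r6c3∈{2}] nothing but 2 survives at r6c3. So r6c3=2.
Step 2. [r6c2∈{1}] r6c2's peers cover all but 1, so r6c2=1.
Step 3. [r3c5∈{2}] r3c5 is down to just 2, so r3c5=2.
Step 4. [r2c1∈{1,4}] col 1 places 1 nowhere but r2c1. So r2c1=1.
Step 5. [r2c4∈{3}] only 3 remains possible at r2c4, so r2c4=3.
Step 6. [r2c2∈{5}] r2c2 has the single candidate 5. So r2c2=5.
Step 7. [r3c1∈{4,6}] r3c1 is the only open cell in col 1 admitting 4. So r3c1=4.
Step 8. [r1c4∈{1}] r1c4 has the single candidate 1. So r1c4=1.
Step 9. [r4c5∈{1}] only 1 remains possible at r4c5. So r4c5=1.
Step 10. [r5c6∈{1,5}] row 5 places 1 nowhere but r5c6 ⇒ r5c6=1.
Step 11. [r3c2∈{6}] r3c2 is down to just 6. So r3c2=6.
Step 12. [r3c6∈{3}] r3c6 has the single candidate 3. So r3c6=3.
Step 13. [r1c2∈{3}] nothing but 3 survives at r1c2. So r1c2=3.
Step 14. [r4c3∈{5}] r4c3 has the single candidate 5 ⇒ r4c3=5.
Step 15. [r4c6∈{4}] r4c6's peers cover all but 4. So r4c6=4.
Step 16. [r2c5∈{6}] r2c5 is down to just 6, so r2c5=6.
Step 17. [r1c6∈{5}] r1c6 has the single candidate 5 ⇒ r1c6=5.
Step 18. [r4c2∈{2}] nothing but 2 survives at r4c2 ⇒ r4c2=2.
Step 19. [r6c4∈{4}] r6c4's peers cover all but 4 ⇒ r6c4=4.
Step 20. [r2c3∈{4}] nothing but 4 survives at r2c3 ⇒ r2c3=4.
Step 21. [r5c3∈{3}] nothing but 3 survives at r5c3 ⇒ r5c3=3.
Step 22. [r5c4∈{2}] r5c4 is down to just 2 ⇒ r5c4=2.
Step 23. [r5c1∈{6}] r5c1's peers cover all but 6, so r5c1=6.
Step 24. [r5c5∈{5}] r5c5 has the single candidate 5 ⇒ r5c5=5.

Answer: 2 3 6 1 4 5 / 1 5 4 3 6 2 / 4 6 1 5 2 3 / 3 2 5 6 1 4 / 6 4 3 2 5 1 / 5 1 2 4 3 6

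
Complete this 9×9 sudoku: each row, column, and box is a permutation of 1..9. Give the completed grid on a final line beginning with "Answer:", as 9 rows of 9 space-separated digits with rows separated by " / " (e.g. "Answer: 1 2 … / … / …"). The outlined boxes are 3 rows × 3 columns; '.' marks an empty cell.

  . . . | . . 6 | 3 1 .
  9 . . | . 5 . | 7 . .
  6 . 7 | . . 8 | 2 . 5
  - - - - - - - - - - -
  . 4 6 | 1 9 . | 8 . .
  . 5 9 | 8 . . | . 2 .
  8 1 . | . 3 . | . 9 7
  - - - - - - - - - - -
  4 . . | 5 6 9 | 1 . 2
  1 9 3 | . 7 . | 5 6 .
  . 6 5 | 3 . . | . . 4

Step 1. [r5c5∈{4}] r5c5's peers cover all but 4 ⇒ r5c5=4.
Step 2. [r1c5∈{2}] nothing but 2 survives at r1c5. So r1c5=2.
Step 3. [r2c4∈{4}] r2c4 has the single candidate 4. So r2c4=4.
Step 4. [r2c8∈{8}] only 8 remains possible at r2c8 ⇒ r2c8=8.
Step 5. [r6c3∈{2}] only 2 remains possible at r6c3, so r6c3=2.
Step 6. [r4c6∈{2,5,7}] in row 4, 2 fits only at r4c6, so r4c6=2.
Step 7. [r4c1∈{3,7}] 7 has one home in row 4: r4c1 ⇒ r4c1=7.
Step 8. [r7c2∈{7,8}] 7 has one home in col 2: r7c2 ⇒ r7c2=7.
Step 9. [r9c6∈{1}] r9c6 is down to just 1, so r9c6=1.
Step 10. [r5c9∈{1,3,6}] in row 5, 1 fits only at r5c9, so r5c9=1.
Step 11. [r7c8∈{3}] r7c8 has the single candidate 3. So r7c8=3.
Step 12. [r7c3∈{8}] r7c3 has the single candidate 8. So r7c3=8.
Step 13. [r5c7∈{6}] nothing but 6 survives at r5c7, so r5c7=6.
Step 14. [r2c6∈{3}] nothing but 3 survives at r2c6 ⇒ r2c6=3.
Step 15. [r3c4∈{9}] only 9 remains possible at r3c4 ⇒ r3c4=9.
Step 16. [r8c9∈{8}] r8c9 has the single candidate 8, so r8c9=8.
Step 17. [r3c2∈{3}] nothing but 3 survives at r3c2. So r3c2=3.
Step 18. [r8c4∈{2}] r8c4's peers cover all but 2, so r8c4=2.
Step 19. [r1c9∈{9}] r1c9 is down to just 9. So r1c9=9.
Step 20. [r1c3∈{4}] r1c3 has the single candidate 4 ⇒ r1c3=4.
Step 21. [r9c5∈{8}] nothing but 8 survives at r9c5 ⇒ r9c5=8.
Step 22. [r9c8∈{7}] r9c8 is down to just 7 ⇒ r9c8=7.
Step 23. [r3c8∈{4}] r3c8 has the single candidate 4, so r3c8=4.
Step 24. [r6c4∈{6}] only 6 remains possible at r6c4. So r6c4=6.
Step 25. [r2c2∈{2}] r2c2 has the single candidate 2, so r2c2=2.
Step 26. [r4c8∈{5}] r4c8 is down to just 5, so r4c8=5.
Step 27. [r1c2∈{8}] r1c2's peers cover all but 8, so r1c2=8.
Step 28. [r6c6∈{5}] nothing but 5 survives at r6c6. So r6c6=5.
Step 29. [r2c3∈{1}] r2c3 is down to just 1 ⇒ r2c3=1.
Step 30. [r8c6∈{4}] only 4 remains possible at r8c6. So r8c6=4.
Step 31. [r1c4∈{7}] r1c4 has the single candidate 7. So r1c4=7.
Step 32. [r2c9∈{6}] r2c9 has the single candidate 6. So r2c9=6.
Step 33. [r3c5∈{1}] r3c5 has the single candidate 1, so r3c5=1.
Step 34. [r9c1∈{2}] r9c1 has the single candidate 2. So r9c1=2.
Step 35. [r9c7∈{9}] only 9 remains possible at r9c7. So r9c7=9.
Step 36. [r6c7∈{4}] only 4 remains possible at r6c7. So r6c7=4.
Step 37. [r5c6∈{7}] r5c6's peers cover all but 7. So r5c6=7.
Step 38. [r4c9∈{3}] only 3 remains possible at r4c9, so r4c9=3.
Step 39. [r5c1∈{3}] only 3 remains possible at r5c1. So r5c1=3.
Step 40. [r1c1∈{5}] only 5 remains possible at r1c1 ⇒ r1c1=5.

Answer: 5 8 4 7 2 6 3 1 9 / 9 2 1 4 5 3 7 8 6 / 6 3 7 9 1 8 2 4 5 / 7 4 6 1 9 2 8 5 3 / 3 5 9 8 4 7 6 2 1 / 8 1 2 6 3 5 4 9 7 / 4 7 8 5 6 9 1 3 2 / 1 9 3 2 7 4 5 6 8 / 2 6 5 3 8 1 9 7 4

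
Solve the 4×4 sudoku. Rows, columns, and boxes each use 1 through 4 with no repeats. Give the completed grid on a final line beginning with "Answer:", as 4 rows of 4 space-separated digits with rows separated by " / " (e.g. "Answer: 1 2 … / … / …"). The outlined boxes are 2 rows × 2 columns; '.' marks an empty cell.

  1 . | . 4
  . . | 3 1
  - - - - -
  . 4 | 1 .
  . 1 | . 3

Step 1. [r4c1∈{2}] only 2 remains possible at r4c1. So r4c1=2.
Step 2. [r2c2∈{2}] r2c2 has the single candidate 2, so r2c2=2.
Step 3. [r4c3∈{4}] r4c3 has the single candidate 4 ⇒ r4c3=4.
Step 4. [r1c2∈{3}] r1c2's peers cover all but 3 ⇒ r1c2=3.
Step 5. [r1c3∈{2}] r1c3's peers cover all but 2. So r1c3=2.
Step 6. [r3c4∈{2}] nothing but 2 survives at r3c4, so r3c4=2.
Step 7. [r3c1∈{3}] only 3 remains possible at r3c1. So r3c1=3.
Step 8. [r2c1∈{4}] nothing but 4 survives at r2c1. So r2c1=4.

Answer: 1 3 2 4 / 4 2 3 1 / 3 4 1 2 / 2 1 4 3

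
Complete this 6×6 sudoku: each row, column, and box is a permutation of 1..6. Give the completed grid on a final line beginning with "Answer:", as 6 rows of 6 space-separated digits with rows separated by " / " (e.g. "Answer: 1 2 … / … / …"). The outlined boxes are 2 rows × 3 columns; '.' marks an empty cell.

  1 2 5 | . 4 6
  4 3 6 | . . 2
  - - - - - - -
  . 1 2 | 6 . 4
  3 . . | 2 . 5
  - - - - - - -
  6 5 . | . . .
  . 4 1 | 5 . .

Step 1. [r6c6∈{3}] r6c6 has the single candidate 3 ⇒ r6c6=3.
Step 2. [r5c6∈{1}] nothing but 1 survives at r5c6, so r5c6=1.
Step 3. [r2c5∈{1,5}] in row 2, 5 fits only at r2c5 ⇒ r2c5=5.
Step 4. [r5c5∈{2}] r5c5 has the single candidate 2, so r5c5=2.
Step 5. [r2c4∈{1}] r2c4 is down to just 1 ⇒ r2c4=1.
Step 6. [r1c4∈{3}] r1c4 has the single candidate 3, so r1c4=3.
Step 7. [r3c5∈{3}] r3c5 is down to just 3 ⇒ r3c5=3.
Step 8. [r5c3∈{3}] r5c3 is down to just 3, so r5c3=3.
Step 9. [r4c2∈{6}] r4c2's peers cover all but 6, so r4c2=6.
Step 10. [r6c5∈{6}] only 6 remains possible at r6c5, so r6c5=6.
Step 11. [r4c5∈{1}] r4c5's peers cover all but 1. So r4c5=1.
Step 12. [r6c1∈{2}] only 2 remains possible at r6c1. So r6c1=2.
Step 13. [r5c4∈{4}] nothing but 4 survives at r5c4 ⇒ r5c4=4.
Step 14. [r4c3∈{4}] r4c3 has the single candidate 4, so r4c3=4.
Step 15. [r3c1∈{5}] nothing but 5 survives at r3c1. So r3c1=5.

Answer: 1 2 5 3 4 6 / 4 3 6 1 5 2 / 5 1 2 6 3 4 / 3 6 4 2 1 5 / 6 5 3 4 2 1 / 2 4 1 5 6 3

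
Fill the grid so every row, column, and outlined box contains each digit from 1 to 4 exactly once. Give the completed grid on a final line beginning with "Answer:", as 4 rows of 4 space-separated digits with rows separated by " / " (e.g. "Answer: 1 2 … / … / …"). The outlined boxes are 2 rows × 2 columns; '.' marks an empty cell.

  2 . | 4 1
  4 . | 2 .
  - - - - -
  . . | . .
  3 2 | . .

Step 1. [r3c4∈{2,3,4}] across row 3, 2 lands solely at r3c4, so r3c4=2.
Step 2. [r2c2∈{1,3}] across row 2, 1 lands solely at r2c2, so r2c2=1.
Step 3. [r4c3∈{1}] r4c3 has the single candidate 1, so r4c3=1.
Step 4. [r3c2∈{4}] nothing but 4 survives at r3c2 ⇒ r3c2=4.
Step 5. [r1c2∈{3}] only 3 remains possible at r1c2, so r1c2=3.
Step 6. [r4c4∈{4}] r4c4's peers cover all but 4, so r4c4=4.
Step 7. [r3c3∈{3}] r3c3 has the single candidate 3, so r3c3=3.
Step 8. [r3c1∈{1}] r3c1's peers cover all but 1 ⇒ r3c1=1.
Step 9. [r2c4∈{3}] r2c4 is down to just 3, so r2c4=3.

Answer: 2 3 4 1 / 4 1 2 3 / 1 4 3 2 / 3 2 1 4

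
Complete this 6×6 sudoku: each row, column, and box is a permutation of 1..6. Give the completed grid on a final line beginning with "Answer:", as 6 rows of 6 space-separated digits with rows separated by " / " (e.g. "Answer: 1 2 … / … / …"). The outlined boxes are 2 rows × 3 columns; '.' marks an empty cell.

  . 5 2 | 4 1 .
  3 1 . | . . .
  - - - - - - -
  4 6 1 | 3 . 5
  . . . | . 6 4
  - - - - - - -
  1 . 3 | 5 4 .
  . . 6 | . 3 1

Step 1. [r6c4∈{2}] nothing but 2 survives at r6c4, so r6c4=2.
Step 2. [r2c6∈{2,6}] in col 6, 2 fits only at r2c6. So r2c6=2.
Step 3. [r4c1∈{2,5}] in col 1, 2 fits only at r4c1 ⇒ r4c1=2.
Step 4. [r1c6∈{3,6}] across row 1, 3 lands solely at r1c6, so r1c6=3.
Step 5. [r2c3∈{4}] r2c3 is down to just 4, so r2c3=4.
Step 6. [r5c2∈{2}] nothing but 2 survives at r5c2. So r5c2=2.
Step 7. [r2c5∈{5}] r2c5 has the single candidate 5 ⇒ r2c5=5.
Step 8. [r4c3∈{5}] r4c3's peers cover all but 5, so r4c3=5.
Step 9. [r4c2∈{3}] only 3 remains possible at r4c2. So r4c2=3.
Step 10. [r3c5∈{2}] nothing but 2 survives at r3c5 ⇒ r3c5=2.
Step 11. [r4c4∈{1}] only 1 remains possible at r4c4. So r4c4=1.
Step 12. [r6c1∈{5}] r6c1 has the single candidate 5, so r6c1=5.
Step 13. [r5c6∈{6}] only 6 remains possible at r5c6, so r5c6=6.
Step 14. [r2c4∈{6}] nothing but 6 survives at r2c4 ⇒ r2c4=6.
Step 15. [r1c1∈{6}] nothing but 6 survives at r1c1. So r1c1=6.
Step 16. [r6c2∈{4}] r6c2's peers cover all but 4. So r6c2=4.

Answer: 6 5 2 4 1 3 / 3 1 4 6 5 2 / 4 6 1 3 2 5 / 2 3 5 1 6 4 / 1 2 3 5 4 6 / 5 4 6 2 3 1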